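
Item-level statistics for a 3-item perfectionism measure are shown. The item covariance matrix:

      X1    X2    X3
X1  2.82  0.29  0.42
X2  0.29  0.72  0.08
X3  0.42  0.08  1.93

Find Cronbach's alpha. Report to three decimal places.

Cronbach's alpha = 0.336

ΣVar(i) = 2.82 + 0.72 + 1.93 = 5.47
Sum of off-diagonal covariances = 0.79
σ²_T = 5.47 + 2 × 0.79 = 7.05
α = (k/(k−1))·(1 − ΣVar(i)/σ²_T) = (3/2)·(1 − 5.47/7.05) = 0.336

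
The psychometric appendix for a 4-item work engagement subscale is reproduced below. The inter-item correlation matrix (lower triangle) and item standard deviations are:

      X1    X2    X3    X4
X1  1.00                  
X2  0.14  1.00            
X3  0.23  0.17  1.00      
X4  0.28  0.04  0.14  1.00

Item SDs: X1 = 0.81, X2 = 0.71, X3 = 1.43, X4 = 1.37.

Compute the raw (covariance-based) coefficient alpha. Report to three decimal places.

Σσ²ᵢ = 0.81² + 0.71² + 1.43² + 1.37² = 5.0820
Covariances σ_ij = r_ij · s_i · s_j:
  σ(X1,X2) = 0.14 × 0.81 × 0.71 = 0.0805
  σ(X1,X3) = 0.23 × 0.81 × 1.43 = 0.2664
  σ(X1,X4) = 0.28 × 0.81 × 1.37 = 0.3107
  σ(X2,X3) = 0.17 × 0.71 × 1.43 = 0.1726
  σ(X2,X4) = 0.04 × 0.71 × 1.37 = 0.0389
  σ(X3,X4) = 0.14 × 1.43 × 1.37 = 0.2743
σ²_T = Σσ²ᵢ + 2·Σσ_ij = 5.0820 + 2 × 1.1434 = 7.3688
α = (4/3)·(1 − 5.0820/7.3688) = 0.414

α = 0.414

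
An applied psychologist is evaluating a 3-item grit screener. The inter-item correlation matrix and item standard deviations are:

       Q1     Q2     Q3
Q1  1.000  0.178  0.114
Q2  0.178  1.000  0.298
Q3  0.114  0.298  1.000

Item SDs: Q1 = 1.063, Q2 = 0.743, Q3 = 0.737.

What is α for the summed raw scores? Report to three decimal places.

Σσ²ᵢ = 1.063² + 0.743² + 0.737² = 2.2252
Covariances σ_ij = r_ij · s_i · s_j:
  σ(Q1,Q2) = 0.178 × 1.063 × 0.743 = 0.1406
  σ(Q1,Q3) = 0.114 × 1.063 × 0.737 = 0.0893
  σ(Q2,Q3) = 0.298 × 0.743 × 0.737 = 0.1632
σ²_T = Σσ²ᵢ + 2·Σσ_ij = 2.2252 + 2 × 0.3931 = 3.0114
α = (3/2)·(1 − 2.2252/3.0114) = 0.392

α = 0.392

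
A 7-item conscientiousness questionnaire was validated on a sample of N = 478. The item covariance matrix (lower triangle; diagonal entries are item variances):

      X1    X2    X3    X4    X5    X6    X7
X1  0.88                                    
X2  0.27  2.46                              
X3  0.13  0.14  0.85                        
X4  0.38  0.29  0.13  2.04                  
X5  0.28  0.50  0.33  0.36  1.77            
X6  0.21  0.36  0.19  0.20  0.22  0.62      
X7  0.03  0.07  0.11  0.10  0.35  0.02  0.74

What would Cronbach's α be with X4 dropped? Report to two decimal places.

α = 0.56

Remaining items: X1, X2, X3, X5, X6, X7 (k = 6).
sum of item variances = 0.88 + 2.46 + 0.85 + 1.77 + 0.62 + 0.74 = 7.32
Var(T) = 7.32 + 2 × 3.21 = 13.74
α (item deleted) = (6/5)·(1 − 7.32/13.74) = 0.56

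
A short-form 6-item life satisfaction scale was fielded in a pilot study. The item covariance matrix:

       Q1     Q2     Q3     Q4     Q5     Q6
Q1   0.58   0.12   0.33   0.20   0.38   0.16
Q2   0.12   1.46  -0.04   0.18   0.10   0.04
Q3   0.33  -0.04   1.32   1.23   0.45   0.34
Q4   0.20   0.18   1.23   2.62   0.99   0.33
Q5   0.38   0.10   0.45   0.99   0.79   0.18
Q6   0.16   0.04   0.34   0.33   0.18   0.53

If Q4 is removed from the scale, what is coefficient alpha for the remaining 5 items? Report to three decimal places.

Remaining items: Q1, Q2, Q3, Q5, Q6 (k = 5).
Σσᵢ² = 0.58 + 1.46 + 1.32 + 0.79 + 0.53 = 4.68
Var(T) = 4.68 + 2 × 2.06 = 8.80
α (item deleted) = (5/4)·(1 − 4.68/8.80) = 0.585

coefficient alpha = 0.585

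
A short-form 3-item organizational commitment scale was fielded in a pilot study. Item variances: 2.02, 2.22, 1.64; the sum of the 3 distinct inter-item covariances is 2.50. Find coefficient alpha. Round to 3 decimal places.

α = 0.689

Σσ²ᵢ = 2.02 + 2.22 + 1.64 = 5.88
Sum of distinct covariances = 2.50
σ²_total = Σσ²ᵢ + 2·Σcov = 5.88 + 2 × 2.50 = 10.88
α = (3/2)·(1 − 5.88/10.88) = 0.689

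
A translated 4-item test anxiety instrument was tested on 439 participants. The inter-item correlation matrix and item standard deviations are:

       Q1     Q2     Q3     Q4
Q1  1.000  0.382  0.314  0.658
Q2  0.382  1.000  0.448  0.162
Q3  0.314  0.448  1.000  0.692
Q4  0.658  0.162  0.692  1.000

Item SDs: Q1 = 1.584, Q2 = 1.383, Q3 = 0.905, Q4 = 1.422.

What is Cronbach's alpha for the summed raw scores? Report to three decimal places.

α = 0.741

Σσ²ᵢ = 1.584² + 1.383² + 0.905² + 1.422² = 7.2629
Covariances σ_ij = r_ij · s_i · s_j:
  σ(Q1,Q2) = 0.382 × 1.584 × 1.383 = 0.8368
  σ(Q1,Q3) = 0.314 × 1.584 × 0.905 = 0.4501
  σ(Q1,Q4) = 0.658 × 1.584 × 1.422 = 1.4821
  σ(Q2,Q3) = 0.448 × 1.383 × 0.905 = 0.5607
  σ(Q2,Q4) = 0.162 × 1.383 × 1.422 = 0.3186
  σ(Q3,Q4) = 0.692 × 0.905 × 1.422 = 0.8905
σ²_T = Σσ²ᵢ + 2·Σσ_ij = 7.2629 + 2 × 4.5388 = 16.3405
α = (4/3)·(1 − 7.2629/16.3405) = 0.741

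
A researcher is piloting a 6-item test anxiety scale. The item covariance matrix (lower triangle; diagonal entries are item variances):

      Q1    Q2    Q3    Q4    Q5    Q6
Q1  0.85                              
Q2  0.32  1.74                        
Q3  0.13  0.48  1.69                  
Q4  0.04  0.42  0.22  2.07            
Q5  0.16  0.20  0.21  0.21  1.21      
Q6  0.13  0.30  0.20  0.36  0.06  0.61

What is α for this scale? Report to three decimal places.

α = 0.549

ΣVar(i) = 0.85 + 1.74 + 1.69 + 2.07 + 1.21 + 0.61 = 8.17
Sum of the distinct covariances = 3.44
σ²_T = 8.17 + 2 × 3.44 = 15.05
α = (k/(k−1))·(1 − ΣVar(i)/σ²_T) = (6/5)·(1 − 8.17/15.05) = 0.549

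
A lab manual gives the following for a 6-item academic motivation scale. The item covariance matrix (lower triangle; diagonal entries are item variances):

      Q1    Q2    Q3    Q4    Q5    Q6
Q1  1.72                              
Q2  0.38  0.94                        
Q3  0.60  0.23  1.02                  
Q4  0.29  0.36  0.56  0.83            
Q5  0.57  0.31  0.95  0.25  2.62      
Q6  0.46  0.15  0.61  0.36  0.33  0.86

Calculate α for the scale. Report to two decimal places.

α = 0.74

Σσ²ᵢ = 1.72 + 0.94 + 1.02 + 0.83 + 2.62 + 0.86 = 7.99
Σ_{i<j} σ_ij = 6.41
σ²_total = 7.99 + 2 × 6.41 = 20.81
α = (k/(k−1))·(1 − Σσ²ᵢ/σ²_total) = (6/5)·(1 − 7.99/20.81) = 0.74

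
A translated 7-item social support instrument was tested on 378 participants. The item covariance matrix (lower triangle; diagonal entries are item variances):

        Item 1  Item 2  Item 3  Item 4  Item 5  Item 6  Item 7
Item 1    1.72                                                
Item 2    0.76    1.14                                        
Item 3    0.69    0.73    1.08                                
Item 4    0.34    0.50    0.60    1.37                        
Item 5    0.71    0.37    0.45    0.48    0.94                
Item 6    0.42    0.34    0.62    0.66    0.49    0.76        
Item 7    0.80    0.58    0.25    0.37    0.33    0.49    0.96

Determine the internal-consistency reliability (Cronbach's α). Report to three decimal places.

ΣVar(i) = 1.72 + 1.14 + 1.08 + 1.37 + 0.94 + 0.76 + 0.96 = 7.97
Sum of off-diagonal covariances = 10.98
Var(T) = 7.97 + 2 × 10.98 = 29.93
α = (k/(k−1))·(1 − ΣVar(i)/Var(T)) = (7/6)·(1 − 7.97/29.93) = 0.856

Cronbach's α = 0.856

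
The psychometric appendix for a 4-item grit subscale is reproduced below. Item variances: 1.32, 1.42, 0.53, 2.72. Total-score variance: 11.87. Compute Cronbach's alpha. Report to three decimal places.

ΣVar(i) = 1.32 + 1.42 + 0.53 + 2.72 = 5.99
α = (k/(k−1))·(1 − ΣVar(i)/total variance) = (4/3)·(1 − 5.99/11.87) = 0.660

Cronbach's alpha = 0.660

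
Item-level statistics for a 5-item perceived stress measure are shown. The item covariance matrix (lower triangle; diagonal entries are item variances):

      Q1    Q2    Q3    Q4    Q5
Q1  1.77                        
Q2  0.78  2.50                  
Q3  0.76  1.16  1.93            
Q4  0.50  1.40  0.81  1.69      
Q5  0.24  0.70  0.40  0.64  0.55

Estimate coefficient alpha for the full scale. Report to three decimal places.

α = 0.796

Σσᵢ² = 1.77 + 2.50 + 1.93 + 1.69 + 0.55 = 8.44
Sum of the distinct covariances = 7.39
total variance = 8.44 + 2 × 7.39 = 23.22
α = (k/(k−1))·(1 − Σσᵢ²/total variance) = (5/4)·(1 − 8.44/23.22) = 0.796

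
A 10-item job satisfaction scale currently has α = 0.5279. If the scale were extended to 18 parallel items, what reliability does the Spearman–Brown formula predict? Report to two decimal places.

predicted reliability = 0.67

Length factor m = 18/10 = 1.8000
α' = m·α / (1 + (m−1)·α)
   = 18/10 × 0.5279 / (1 + (18/10 − 1) × 0.5279)
   = 0.9502 / 1.4223 = 0.67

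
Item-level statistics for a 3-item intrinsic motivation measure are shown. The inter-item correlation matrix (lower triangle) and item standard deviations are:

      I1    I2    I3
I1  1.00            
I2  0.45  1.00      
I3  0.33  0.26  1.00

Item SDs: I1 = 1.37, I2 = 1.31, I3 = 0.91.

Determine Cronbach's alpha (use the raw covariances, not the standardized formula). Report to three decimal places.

Cronbach's alpha = 0.613

Σσ²ᵢ = 1.37² + 1.31² + 0.91² = 4.4211
Covariances σ_ij = r_ij · s_i · s_j:
  σ(I1,I2) = 0.45 × 1.37 × 1.31 = 0.8076
  σ(I1,I3) = 0.33 × 1.37 × 0.91 = 0.4114
  σ(I2,I3) = 0.26 × 1.31 × 0.91 = 0.3099
σ²_T = Σσ²ᵢ + 2·Σσ_ij = 4.4211 + 2 × 1.5289 = 7.4789
α = (3/2)·(1 − 4.4211/7.4789) = 0.613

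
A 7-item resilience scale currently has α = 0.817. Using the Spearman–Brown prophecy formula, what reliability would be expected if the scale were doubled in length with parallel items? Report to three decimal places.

Length factor m = 2
α' = m·α / (1 + (m−1)·α)
   = 2 × 0.817 / (1 + (2 − 1) × 0.817)
   = 1.6340 / 1.8170 = 0.899

predicted reliability = 0.899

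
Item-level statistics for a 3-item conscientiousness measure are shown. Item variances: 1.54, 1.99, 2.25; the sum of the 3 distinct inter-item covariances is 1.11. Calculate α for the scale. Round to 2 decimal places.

α = 0.42

sum of item variances = 1.54 + 1.99 + 2.25 = 5.78
Sum of distinct covariances = 1.11
total variance = sum of item variances + 2·Σcov = 5.78 + 2 × 1.11 = 8.00
α = (3/2)·(1 − 5.78/8.00) = 0.42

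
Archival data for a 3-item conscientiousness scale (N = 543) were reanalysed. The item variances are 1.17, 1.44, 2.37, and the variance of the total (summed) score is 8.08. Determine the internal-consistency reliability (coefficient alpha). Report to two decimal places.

Σσᵢ² = 1.17 + 1.44 + 2.37 = 4.98
α = (k/(k−1))·(1 − Σσᵢ²/σ²_total) = (3/2)·(1 − 4.98/8.08) = 0.58

coefficient alpha = 0.58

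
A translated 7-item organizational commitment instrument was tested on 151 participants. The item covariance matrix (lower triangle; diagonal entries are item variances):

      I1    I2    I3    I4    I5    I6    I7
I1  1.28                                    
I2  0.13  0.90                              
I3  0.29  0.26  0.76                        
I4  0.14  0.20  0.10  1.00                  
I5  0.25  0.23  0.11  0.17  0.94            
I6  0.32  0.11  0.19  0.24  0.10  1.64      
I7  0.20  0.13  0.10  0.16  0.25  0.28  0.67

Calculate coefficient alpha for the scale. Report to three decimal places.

coefficient alpha = 0.612

ΣVar(i) = 1.28 + 0.90 + 0.76 + 1.00 + 0.94 + 1.64 + 0.67 = 7.19
Σ_{i<j} σ_ij = 3.96
Var(T) = 7.19 + 2 × 3.96 = 15.11
α = (k/(k−1))·(1 − ΣVar(i)/Var(T)) = (7/6)·(1 − 7.19/15.11) = 0.612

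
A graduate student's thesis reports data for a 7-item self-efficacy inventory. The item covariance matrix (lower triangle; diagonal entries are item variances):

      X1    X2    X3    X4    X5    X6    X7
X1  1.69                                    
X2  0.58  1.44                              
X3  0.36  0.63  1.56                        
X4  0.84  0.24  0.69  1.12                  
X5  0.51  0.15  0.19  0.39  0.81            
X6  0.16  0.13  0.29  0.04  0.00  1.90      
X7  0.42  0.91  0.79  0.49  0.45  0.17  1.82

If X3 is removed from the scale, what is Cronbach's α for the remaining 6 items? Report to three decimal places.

Remaining items: X1, X2, X4, X5, X6, X7 (k = 6).
sum of item variances = 1.69 + 1.44 + 1.12 + 0.81 + 1.90 + 1.82 = 8.78
total variance = 8.78 + 2 × 5.48 = 19.74
α (item deleted) = (6/5)·(1 − 8.78/19.74) = 0.666

α = 0.666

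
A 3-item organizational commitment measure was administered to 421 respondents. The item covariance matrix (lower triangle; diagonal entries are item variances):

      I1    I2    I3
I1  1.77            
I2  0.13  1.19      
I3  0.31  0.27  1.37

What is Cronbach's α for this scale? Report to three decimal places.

α = 0.370

sum of item variances = 1.77 + 1.19 + 1.37 = 4.33
Sum of off-diagonal covariances = 0.71
total variance = 4.33 + 2 × 0.71 = 5.75
α = (k/(k−1))·(1 − sum of item variances/total variance) = (3/2)·(1 − 4.33/5.75) = 0.370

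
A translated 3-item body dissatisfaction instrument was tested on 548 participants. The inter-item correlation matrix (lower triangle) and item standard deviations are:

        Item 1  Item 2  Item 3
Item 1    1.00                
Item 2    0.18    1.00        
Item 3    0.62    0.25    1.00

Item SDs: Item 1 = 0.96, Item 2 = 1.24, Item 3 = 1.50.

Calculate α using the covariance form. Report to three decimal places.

Σσ²ᵢ = 0.96² + 1.24² + 1.50² = 4.7092
Covariances σ_ij = r_ij · s_i · s_j:
  σ(Item 1,Item 2) = 0.18 × 0.96 × 1.24 = 0.2143
  σ(Item 1,Item 3) = 0.62 × 0.96 × 1.50 = 0.8928
  σ(Item 2,Item 3) = 0.25 × 1.24 × 1.50 = 0.4650
σ²_T = Σσ²ᵢ + 2·Σσ_ij = 4.7092 + 2 × 1.5721 = 7.8534
α = (3/2)·(1 − 4.7092/7.8534) = 0.601

α = 0.601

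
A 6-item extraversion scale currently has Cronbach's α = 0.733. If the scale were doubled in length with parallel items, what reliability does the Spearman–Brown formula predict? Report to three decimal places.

Length factor m = 2
α' = m·α / (1 + (m−1)·α)
   = 2 × 0.733 / (1 + (2 − 1) × 0.733)
   = 1.4660 / 1.7330 = 0.846

predicted reliability = 0.846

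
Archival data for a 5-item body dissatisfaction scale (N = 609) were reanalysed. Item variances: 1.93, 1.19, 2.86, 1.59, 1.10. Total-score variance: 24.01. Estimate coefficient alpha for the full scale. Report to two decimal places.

coefficient alpha = 0.80

Σσ²ᵢ = 1.93 + 1.19 + 2.86 + 1.59 + 1.10 = 8.67
α = (k/(k−1))·(1 − Σσ²ᵢ/σ²_total) = (5/4)·(1 − 8.67/24.01) = 0.80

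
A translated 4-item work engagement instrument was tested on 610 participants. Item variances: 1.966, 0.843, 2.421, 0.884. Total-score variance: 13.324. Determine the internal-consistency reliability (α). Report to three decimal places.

α = 0.722

ΣVar(i) = 1.966 + 0.843 + 2.421 + 0.884 = 6.114
α = (k/(k−1))·(1 − ΣVar(i)/σ²_T) = (4/3)·(1 − 6.114/13.324) = 0.722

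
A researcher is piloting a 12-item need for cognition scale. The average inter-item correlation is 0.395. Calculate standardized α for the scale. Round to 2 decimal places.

Standardized α = k·r̄ / (1 + (k−1)·r̄) = 12 × 0.395 / (1 + 11 × 0.395)
  = 4.7400 / 5.3450 = 0.89

α = 0.89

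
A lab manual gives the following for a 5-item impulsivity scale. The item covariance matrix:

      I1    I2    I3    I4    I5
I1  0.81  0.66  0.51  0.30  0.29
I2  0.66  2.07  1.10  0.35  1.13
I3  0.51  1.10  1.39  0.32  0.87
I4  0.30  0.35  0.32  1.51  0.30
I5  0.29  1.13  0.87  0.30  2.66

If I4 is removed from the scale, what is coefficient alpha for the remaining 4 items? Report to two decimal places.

coefficient alpha = 0.76

Remaining items: I1, I2, I3, I5 (k = 4).
Σσ²ᵢ = 0.81 + 2.07 + 1.39 + 2.66 = 6.93
σ²_total = 6.93 + 2 × 4.56 = 16.05
α (item deleted) = (4/3)·(1 − 6.93/16.05) = 0.76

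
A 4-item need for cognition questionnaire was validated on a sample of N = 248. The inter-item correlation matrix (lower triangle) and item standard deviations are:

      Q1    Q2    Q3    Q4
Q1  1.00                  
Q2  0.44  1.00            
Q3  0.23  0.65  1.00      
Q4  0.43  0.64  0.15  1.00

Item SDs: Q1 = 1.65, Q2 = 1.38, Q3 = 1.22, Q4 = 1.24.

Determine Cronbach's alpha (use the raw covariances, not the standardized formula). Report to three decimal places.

Σσ²ᵢ = 1.65² + 1.38² + 1.22² + 1.24² = 7.6529
Covariances σ_ij = r_ij · s_i · s_j:
  σ(Q1,Q2) = 0.44 × 1.65 × 1.38 = 1.0019
  σ(Q1,Q3) = 0.23 × 1.65 × 1.22 = 0.4630
  σ(Q1,Q4) = 0.43 × 1.65 × 1.24 = 0.8798
  σ(Q2,Q3) = 0.65 × 1.38 × 1.22 = 1.0943
  σ(Q2,Q4) = 0.64 × 1.38 × 1.24 = 1.0952
  σ(Q3,Q4) = 0.15 × 1.22 × 1.24 = 0.2269
σ²_T = Σσ²ᵢ + 2·Σσ_ij = 7.6529 + 2 × 4.7611 = 17.1751
α = (4/3)·(1 − 7.6529/17.1751) = 0.739

Cronbach's alpha = 0.739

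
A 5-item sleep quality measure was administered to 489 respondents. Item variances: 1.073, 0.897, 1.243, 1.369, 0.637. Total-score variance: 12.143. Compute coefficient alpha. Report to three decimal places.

ΣVar(i) = 1.073 + 0.897 + 1.243 + 1.369 + 0.637 = 5.219
α = (k/(k−1))·(1 − ΣVar(i)/total variance) = (5/4)·(1 − 5.219/12.143) = 0.713

α = 0.713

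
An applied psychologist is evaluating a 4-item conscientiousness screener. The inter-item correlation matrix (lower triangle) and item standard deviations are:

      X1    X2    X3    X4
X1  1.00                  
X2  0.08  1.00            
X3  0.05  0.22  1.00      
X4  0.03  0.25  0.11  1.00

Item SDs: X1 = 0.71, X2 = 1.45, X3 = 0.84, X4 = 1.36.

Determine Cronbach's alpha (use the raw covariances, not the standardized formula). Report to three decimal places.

Cronbach's alpha = 0.380

Σσ²ᵢ = 0.71² + 1.45² + 0.84² + 1.36² = 5.1618
Covariances σ_ij = r_ij · s_i · s_j:
  σ(X1,X2) = 0.08 × 0.71 × 1.45 = 0.0824
  σ(X1,X3) = 0.05 × 0.71 × 0.84 = 0.0298
  σ(X1,X4) = 0.03 × 0.71 × 1.36 = 0.0290
  σ(X2,X3) = 0.22 × 1.45 × 0.84 = 0.2680
  σ(X2,X4) = 0.25 × 1.45 × 1.36 = 0.4930
  σ(X3,X4) = 0.11 × 0.84 × 1.36 = 0.1257
σ²_T = Σσ²ᵢ + 2·Σσ_ij = 5.1618 + 2 × 1.0279 = 7.2176
α = (4/3)·(1 − 5.1618/7.2176) = 0.380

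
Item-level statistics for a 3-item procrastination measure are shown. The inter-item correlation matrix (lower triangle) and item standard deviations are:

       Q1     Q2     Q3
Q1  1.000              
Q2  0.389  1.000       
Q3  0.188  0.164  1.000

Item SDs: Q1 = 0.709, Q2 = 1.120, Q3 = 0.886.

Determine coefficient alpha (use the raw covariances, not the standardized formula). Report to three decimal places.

Σσ²ᵢ = 0.709² + 1.120² + 0.886² = 2.5421
Covariances σ_ij = r_ij · s_i · s_j:
  σ(Q1,Q2) = 0.389 × 0.709 × 1.120 = 0.3089
  σ(Q1,Q3) = 0.188 × 0.709 × 0.886 = 0.1181
  σ(Q2,Q3) = 0.164 × 1.120 × 0.886 = 0.1627
σ²_T = Σσ²ᵢ + 2·Σσ_ij = 2.5421 + 2 × 0.5897 = 3.7215
α = (3/2)·(1 − 2.5421/3.7215) = 0.475

coefficient alpha = 0.475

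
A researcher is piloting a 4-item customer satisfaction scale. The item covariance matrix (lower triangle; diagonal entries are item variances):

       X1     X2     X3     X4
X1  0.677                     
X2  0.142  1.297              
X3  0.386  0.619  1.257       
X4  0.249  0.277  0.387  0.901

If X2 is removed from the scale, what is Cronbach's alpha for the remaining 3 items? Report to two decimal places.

Cronbach's alpha = 0.63

Remaining items: X1, X3, X4 (k = 3).
Σσ²ᵢ = 0.677 + 1.257 + 0.901 = 2.835
total variance = 2.835 + 2 × 1.022 = 4.879
α (item deleted) = (3/2)·(1 − 2.835/4.879) = 0.63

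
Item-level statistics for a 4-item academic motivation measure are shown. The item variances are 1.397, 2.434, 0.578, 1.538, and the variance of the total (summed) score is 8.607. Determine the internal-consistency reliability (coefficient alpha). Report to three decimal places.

α = 0.412

sum of item variances = 1.397 + 2.434 + 0.578 + 1.538 = 5.947
α = (k/(k−1))·(1 − sum of item variances/σ²_total) = (4/3)·(1 − 5.947/8.607) = 0.412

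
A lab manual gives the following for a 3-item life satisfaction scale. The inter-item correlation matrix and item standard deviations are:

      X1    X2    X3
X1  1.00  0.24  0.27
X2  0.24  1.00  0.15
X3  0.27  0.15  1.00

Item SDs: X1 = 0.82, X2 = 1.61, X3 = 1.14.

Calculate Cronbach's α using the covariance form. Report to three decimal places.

Σσ²ᵢ = 0.82² + 1.61² + 1.14² = 4.5641
Covariances σ_ij = r_ij · s_i · s_j:
  σ(X1,X2) = 0.24 × 0.82 × 1.61 = 0.3168
  σ(X1,X3) = 0.27 × 0.82 × 1.14 = 0.2524
  σ(X2,X3) = 0.15 × 1.61 × 1.14 = 0.2753
σ²_T = Σσ²ᵢ + 2·Σσ_ij = 4.5641 + 2 × 0.8445 = 6.2531
α = (3/2)·(1 − 4.5641/6.2531) = 0.405

α = 0.405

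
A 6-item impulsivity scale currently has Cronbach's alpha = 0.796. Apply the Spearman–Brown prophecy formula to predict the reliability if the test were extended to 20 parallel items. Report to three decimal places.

predicted reliability = 0.929

Length factor m = 20/6 = 3.3333
α' = m·α / (1 + (m−1)·α)
   = 20/6 × 0.796 / (1 + (20/6 − 1) × 0.796)
   = 2.6533 / 2.8573 = 0.929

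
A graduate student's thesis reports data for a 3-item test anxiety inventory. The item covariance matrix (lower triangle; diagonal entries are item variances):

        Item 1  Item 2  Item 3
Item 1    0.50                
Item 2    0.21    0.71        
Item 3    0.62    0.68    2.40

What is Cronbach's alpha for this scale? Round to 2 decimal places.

α = 0.68

sum of item variances = 0.50 + 0.71 + 2.40 = 3.61
Σ_{i<j} σ_ij = 1.51
σ²_T = 3.61 + 2 × 1.51 = 6.63
α = (k/(k−1))·(1 − sum of item variances/σ²_T) = (3/2)·(1 − 3.61/6.63) = 0.68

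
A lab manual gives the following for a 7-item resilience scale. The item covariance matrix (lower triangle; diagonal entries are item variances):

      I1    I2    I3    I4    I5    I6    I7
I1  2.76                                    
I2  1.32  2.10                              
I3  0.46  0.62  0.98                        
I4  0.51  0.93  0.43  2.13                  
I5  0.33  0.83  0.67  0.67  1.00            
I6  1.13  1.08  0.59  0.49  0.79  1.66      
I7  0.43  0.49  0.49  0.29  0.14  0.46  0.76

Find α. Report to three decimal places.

sum of item variances = 2.76 + 2.10 + 0.98 + 2.13 + 1.00 + 1.66 + 0.76 = 11.39
Sum of off-diagonal covariances = 13.15
σ²_T = 11.39 + 2 × 13.15 = 37.69
α = (k/(k−1))·(1 − sum of item variances/σ²_T) = (7/6)·(1 − 11.39/37.69) = 0.814

α = 0.814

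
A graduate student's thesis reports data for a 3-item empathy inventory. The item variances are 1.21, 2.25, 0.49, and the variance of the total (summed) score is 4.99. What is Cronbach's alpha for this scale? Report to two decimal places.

sum of item variances = 1.21 + 2.25 + 0.49 = 3.95
α = (k/(k−1))·(1 − sum of item variances/σ²_total) = (3/2)·(1 − 3.95/4.99) = 0.31

Cronbach's alpha = 0.31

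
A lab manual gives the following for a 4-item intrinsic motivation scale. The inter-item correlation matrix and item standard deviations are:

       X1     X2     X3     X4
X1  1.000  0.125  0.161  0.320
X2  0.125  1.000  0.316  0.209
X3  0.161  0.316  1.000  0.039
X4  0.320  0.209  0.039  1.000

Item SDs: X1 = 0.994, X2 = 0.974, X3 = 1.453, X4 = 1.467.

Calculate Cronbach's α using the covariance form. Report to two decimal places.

Σσ²ᵢ = 0.994² + 0.974² + 1.453² + 1.467² = 6.2000
Covariances σ_ij = r_ij · s_i · s_j:
  σ(X1,X2) = 0.125 × 0.994 × 0.974 = 0.1210
  σ(X1,X3) = 0.161 × 0.994 × 1.453 = 0.2325
  σ(X1,X4) = 0.320 × 0.994 × 1.467 = 0.4666
  σ(X2,X3) = 0.316 × 0.974 × 1.453 = 0.4472
  σ(X2,X4) = 0.209 × 0.974 × 1.467 = 0.2986
  σ(X3,X4) = 0.039 × 1.453 × 1.467 = 0.0831
σ²_T = Σσ²ᵢ + 2·Σσ_ij = 6.2000 + 2 × 1.6490 = 9.4980
α = (4/3)·(1 − 6.2000/9.4980) = 0.46

Cronbach's α = 0.46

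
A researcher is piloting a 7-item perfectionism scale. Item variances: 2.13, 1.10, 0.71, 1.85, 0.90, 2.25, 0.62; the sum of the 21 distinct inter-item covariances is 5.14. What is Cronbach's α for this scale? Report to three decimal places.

Σσ²ᵢ = 2.13 + 1.10 + 0.71 + 1.85 + 0.90 + 2.25 + 0.62 = 9.56
Sum of distinct covariances = 5.14
σ²_total = Σσ²ᵢ + 2·Σcov = 9.56 + 2 × 5.14 = 19.84
α = (7/6)·(1 − 9.56/19.84) = 0.605

Cronbach's α = 0.605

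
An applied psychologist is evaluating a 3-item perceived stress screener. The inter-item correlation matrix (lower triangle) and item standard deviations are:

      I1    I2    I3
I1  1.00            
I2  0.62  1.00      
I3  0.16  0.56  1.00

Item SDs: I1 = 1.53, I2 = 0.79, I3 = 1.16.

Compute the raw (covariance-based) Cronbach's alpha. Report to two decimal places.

Cronbach's alpha = 0.63

Σσ²ᵢ = 1.53² + 0.79² + 1.16² = 4.3106
Covariances σ_ij = r_ij · s_i · s_j:
  σ(I1,I2) = 0.62 × 1.53 × 0.79 = 0.7494
  σ(I1,I3) = 0.16 × 1.53 × 1.16 = 0.2840
  σ(I2,I3) = 0.56 × 0.79 × 1.16 = 0.5132
σ²_T = Σσ²ᵢ + 2·Σσ_ij = 4.3106 + 2 × 1.5466 = 7.4038
α = (3/2)·(1 − 4.3106/7.4038) = 0.63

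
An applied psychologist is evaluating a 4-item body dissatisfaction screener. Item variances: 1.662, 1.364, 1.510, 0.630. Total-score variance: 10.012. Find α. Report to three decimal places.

α = 0.645

sum of item variances = 1.662 + 1.364 + 1.510 + 0.630 = 5.166
α = (k/(k−1))·(1 − sum of item variances/total variance) = (4/3)·(1 − 5.166/10.012) = 0.645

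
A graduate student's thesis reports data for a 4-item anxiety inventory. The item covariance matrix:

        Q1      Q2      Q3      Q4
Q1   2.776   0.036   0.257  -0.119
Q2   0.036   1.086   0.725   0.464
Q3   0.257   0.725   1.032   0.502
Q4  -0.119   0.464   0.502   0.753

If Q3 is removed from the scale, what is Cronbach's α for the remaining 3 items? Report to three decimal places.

Cronbach's α = 0.213

Remaining items: Q1, Q2, Q4 (k = 3).
Σσᵢ² = 2.776 + 1.086 + 0.753 = 4.615
σ²_total = 4.615 + 2 × 0.381 = 5.377
α (item deleted) = (3/2)·(1 − 4.615/5.377) = 0.213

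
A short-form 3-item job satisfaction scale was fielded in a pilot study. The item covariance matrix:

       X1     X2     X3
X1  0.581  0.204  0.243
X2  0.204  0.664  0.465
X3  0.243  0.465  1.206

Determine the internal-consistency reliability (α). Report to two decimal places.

α = 0.64

Σσᵢ² = 0.581 + 0.664 + 1.206 = 2.451
Sum of off-diagonal covariances = 0.912
σ²_total = 2.451 + 2 × 0.912 = 4.275
α = (k/(k−1))·(1 − Σσᵢ²/σ²_total) = (3/2)·(1 − 2.451/4.275) = 0.64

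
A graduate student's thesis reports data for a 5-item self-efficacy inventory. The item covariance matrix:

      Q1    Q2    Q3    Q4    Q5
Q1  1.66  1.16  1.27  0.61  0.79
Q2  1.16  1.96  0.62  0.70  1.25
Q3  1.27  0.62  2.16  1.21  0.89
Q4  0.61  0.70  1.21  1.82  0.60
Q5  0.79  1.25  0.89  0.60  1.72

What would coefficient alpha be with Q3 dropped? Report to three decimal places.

Remaining items: Q1, Q2, Q4, Q5 (k = 4).
Σσᵢ² = 1.66 + 1.96 + 1.82 + 1.72 = 7.16
Var(T) = 7.16 + 2 × 5.11 = 17.38
α (item deleted) = (4/3)·(1 − 7.16/17.38) = 0.784

coefficient alpha = 0.784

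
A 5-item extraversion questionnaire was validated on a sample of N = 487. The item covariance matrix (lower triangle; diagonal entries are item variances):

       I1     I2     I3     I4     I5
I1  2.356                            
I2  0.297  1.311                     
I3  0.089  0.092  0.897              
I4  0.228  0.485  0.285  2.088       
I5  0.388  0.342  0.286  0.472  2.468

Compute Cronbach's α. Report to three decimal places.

sum of item variances = 2.356 + 1.311 + 0.897 + 2.088 + 2.468 = 9.120
Σ_{i<j} σ_ij = 2.964
σ²_T = 9.120 + 2 × 2.964 = 15.048
α = (k/(k−1))·(1 − sum of item variances/σ²_T) = (5/4)·(1 − 9.120/15.048) = 0.492

α = 0.492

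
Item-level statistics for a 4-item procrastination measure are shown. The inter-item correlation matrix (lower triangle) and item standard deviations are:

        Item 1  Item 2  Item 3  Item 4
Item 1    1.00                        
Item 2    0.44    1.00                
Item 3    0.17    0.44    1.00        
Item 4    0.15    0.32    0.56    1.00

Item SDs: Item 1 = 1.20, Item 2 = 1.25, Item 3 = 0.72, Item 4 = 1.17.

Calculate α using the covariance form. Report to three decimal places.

α = 0.654

Σσ²ᵢ = 1.20² + 1.25² + 0.72² + 1.17² = 4.8898
Covariances σ_ij = r_ij · s_i · s_j:
  σ(Item 1,Item 2) = 0.44 × 1.20 × 1.25 = 0.6600
  σ(Item 1,Item 3) = 0.17 × 1.20 × 0.72 = 0.1469
  σ(Item 1,Item 4) = 0.15 × 1.20 × 1.17 = 0.2106
  σ(Item 2,Item 3) = 0.44 × 1.25 × 0.72 = 0.3960
  σ(Item 2,Item 4) = 0.32 × 1.25 × 1.17 = 0.4680
  σ(Item 3,Item 4) = 0.56 × 0.72 × 1.17 = 0.4717
σ²_T = Σσ²ᵢ + 2·Σσ_ij = 4.8898 + 2 × 2.3532 = 9.5962
α = (4/3)·(1 − 4.8898/9.5962) = 0.654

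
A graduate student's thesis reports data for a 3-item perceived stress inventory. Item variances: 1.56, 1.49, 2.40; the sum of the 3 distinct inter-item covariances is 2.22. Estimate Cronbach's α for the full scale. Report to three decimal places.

sum of item variances = 1.56 + 1.49 + 2.40 = 5.45
Sum of distinct covariances = 2.22
Var(T) = sum of item variances + 2·Σcov = 5.45 + 2 × 2.22 = 9.89
α = (3/2)·(1 − 5.45/9.89) = 0.673

Cronbach's α = 0.673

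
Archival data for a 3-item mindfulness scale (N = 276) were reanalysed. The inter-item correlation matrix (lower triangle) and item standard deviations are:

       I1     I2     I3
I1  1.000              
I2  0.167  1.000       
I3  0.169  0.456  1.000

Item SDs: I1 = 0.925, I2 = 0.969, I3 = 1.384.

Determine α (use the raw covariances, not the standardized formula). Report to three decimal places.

Σσ²ᵢ = 0.925² + 0.969² + 1.384² = 3.7100
Covariances σ_ij = r_ij · s_i · s_j:
  σ(I1,I2) = 0.167 × 0.925 × 0.969 = 0.1497
  σ(I1,I3) = 0.169 × 0.925 × 1.384 = 0.2164
  σ(I2,I3) = 0.456 × 0.969 × 1.384 = 0.6115
σ²_T = Σσ²ᵢ + 2·Σσ_ij = 3.7100 + 2 × 0.9776 = 5.6652
α = (3/2)·(1 − 3.7100/5.6652) = 0.518

α = 0.518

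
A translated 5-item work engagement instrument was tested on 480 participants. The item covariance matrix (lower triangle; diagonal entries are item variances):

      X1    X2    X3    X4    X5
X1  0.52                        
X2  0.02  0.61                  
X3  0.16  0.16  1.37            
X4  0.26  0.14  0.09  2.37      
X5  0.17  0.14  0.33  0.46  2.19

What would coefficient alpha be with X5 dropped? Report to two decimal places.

coefficient alpha = 0.34

Remaining items: X1, X2, X3, X4 (k = 4).
sum of item variances = 0.52 + 0.61 + 1.37 + 2.37 = 4.87
Var(T) = 4.87 + 2 × 0.83 = 6.53
α (item deleted) = (4/3)·(1 − 4.87/6.53) = 0.34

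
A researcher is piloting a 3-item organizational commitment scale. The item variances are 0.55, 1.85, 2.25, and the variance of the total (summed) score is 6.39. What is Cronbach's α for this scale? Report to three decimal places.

α = 0.408

Σσᵢ² = 0.55 + 1.85 + 2.25 = 4.65
α = (k/(k−1))·(1 − Σσᵢ²/Var(T)) = (3/2)·(1 − 4.65/6.39) = 0.408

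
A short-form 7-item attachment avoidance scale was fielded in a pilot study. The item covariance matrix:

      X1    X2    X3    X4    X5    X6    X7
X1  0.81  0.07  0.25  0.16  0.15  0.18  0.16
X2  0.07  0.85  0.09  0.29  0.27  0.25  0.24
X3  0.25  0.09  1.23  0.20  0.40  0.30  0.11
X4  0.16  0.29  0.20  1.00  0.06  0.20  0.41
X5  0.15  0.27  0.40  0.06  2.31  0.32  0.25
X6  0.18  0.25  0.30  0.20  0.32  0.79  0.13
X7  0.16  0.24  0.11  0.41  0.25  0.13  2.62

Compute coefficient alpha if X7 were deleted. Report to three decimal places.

Remaining items: X1, X2, X3, X4, X5, X6 (k = 6).
sum of item variances = 0.81 + 0.85 + 1.23 + 1.00 + 2.31 + 0.79 = 6.99
total variance = 6.99 + 2 × 3.19 = 13.37
α (item deleted) = (6/5)·(1 − 6.99/13.37) = 0.573

α = 0.573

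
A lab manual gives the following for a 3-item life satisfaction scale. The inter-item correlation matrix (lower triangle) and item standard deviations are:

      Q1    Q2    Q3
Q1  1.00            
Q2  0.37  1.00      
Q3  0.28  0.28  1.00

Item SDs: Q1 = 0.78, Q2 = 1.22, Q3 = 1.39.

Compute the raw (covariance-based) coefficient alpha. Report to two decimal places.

α = 0.54

Σσ²ᵢ = 0.78² + 1.22² + 1.39² = 4.0289
Covariances σ_ij = r_ij · s_i · s_j:
  σ(Q1,Q2) = 0.37 × 0.78 × 1.22 = 0.3521
  σ(Q1,Q3) = 0.28 × 0.78 × 1.39 = 0.3036
  σ(Q2,Q3) = 0.28 × 1.22 × 1.39 = 0.4748
σ²_T = Σσ²ᵢ + 2·Σσ_ij = 4.0289 + 2 × 1.1305 = 6.2899
α = (3/2)·(1 − 4.0289/6.2899) = 0.54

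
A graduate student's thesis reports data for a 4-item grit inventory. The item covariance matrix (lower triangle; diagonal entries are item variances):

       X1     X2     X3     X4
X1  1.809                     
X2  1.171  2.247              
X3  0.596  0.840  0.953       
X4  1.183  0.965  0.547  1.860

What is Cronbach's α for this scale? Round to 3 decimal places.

α = 0.809

sum of item variances = 1.809 + 2.247 + 0.953 + 1.860 = 6.869
Σ_{i<j} σ_ij = 5.302
σ²_total = 6.869 + 2 × 5.302 = 17.473
α = (k/(k−1))·(1 − sum of item variances/σ²_total) = (4/3)·(1 − 6.869/17.473) = 0.809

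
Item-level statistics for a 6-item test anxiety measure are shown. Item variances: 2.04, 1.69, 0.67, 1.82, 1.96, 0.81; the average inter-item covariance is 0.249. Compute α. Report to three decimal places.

Σσ²ᵢ = 2.04 + 1.69 + 0.67 + 1.82 + 1.96 + 0.81 = 8.99
Sum of the 15 distinct covariances = 15 × 0.249 = 3.735
σ²_total = Σσ²ᵢ + 2·Σcov = 8.99 + 2 × 3.735 = 16.460
α = (6/5)·(1 − 8.99/16.460) = 0.545

α = 0.545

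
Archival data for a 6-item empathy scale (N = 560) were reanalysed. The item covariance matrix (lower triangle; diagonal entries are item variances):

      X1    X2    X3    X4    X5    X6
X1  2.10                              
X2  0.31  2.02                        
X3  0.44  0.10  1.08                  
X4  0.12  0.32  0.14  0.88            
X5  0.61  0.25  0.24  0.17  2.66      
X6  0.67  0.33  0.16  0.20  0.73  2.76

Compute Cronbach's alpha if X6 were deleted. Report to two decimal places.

Cronbach's alpha = 0.48

Remaining items: X1, X2, X3, X4, X5 (k = 5).
Σσᵢ² = 2.10 + 2.02 + 1.08 + 0.88 + 2.66 = 8.74
σ²_T = 8.74 + 2 × 2.70 = 14.14
α (item deleted) = (5/4)·(1 − 8.74/14.14) = 0.48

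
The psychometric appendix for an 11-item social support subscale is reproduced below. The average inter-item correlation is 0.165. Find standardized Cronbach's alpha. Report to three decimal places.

Standardized α = k·r̄ / (1 + (k−1)·r̄) = 11 × 0.165 / (1 + 10 × 0.165)
  = 1.8150 / 2.6500 = 0.685

standardized Cronbach's alpha = 0.685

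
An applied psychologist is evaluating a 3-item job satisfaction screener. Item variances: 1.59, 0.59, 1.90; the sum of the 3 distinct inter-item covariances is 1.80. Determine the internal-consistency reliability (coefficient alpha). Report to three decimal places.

ΣVar(i) = 1.59 + 0.59 + 1.90 = 4.08
Sum of distinct covariances = 1.80
Var(T) = ΣVar(i) + 2·Σcov = 4.08 + 2 × 1.80 = 7.68
α = (3/2)·(1 − 4.08/7.68) = 0.703

α = 0.703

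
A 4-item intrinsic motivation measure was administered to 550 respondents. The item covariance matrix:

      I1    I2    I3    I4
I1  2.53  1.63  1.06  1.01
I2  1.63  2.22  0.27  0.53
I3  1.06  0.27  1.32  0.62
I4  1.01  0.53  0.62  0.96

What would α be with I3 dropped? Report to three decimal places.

α = 0.789

Remaining items: I1, I2, I4 (k = 3).
sum of item variances = 2.53 + 2.22 + 0.96 = 5.71
Var(T) = 5.71 + 2 × 3.17 = 12.05
α (item deleted) = (3/2)·(1 − 5.71/12.05) = 0.789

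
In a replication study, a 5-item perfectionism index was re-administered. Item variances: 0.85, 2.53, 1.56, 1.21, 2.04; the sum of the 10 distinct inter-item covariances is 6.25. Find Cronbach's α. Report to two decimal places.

Cronbach's α = 0.76

Σσ²ᵢ = 0.85 + 2.53 + 1.56 + 1.21 + 2.04 = 8.19
Sum of distinct covariances = 6.25
σ²_total = Σσ²ᵢ + 2·Σcov = 8.19 + 2 × 6.25 = 20.69
α = (5/4)·(1 − 8.19/20.69) = 0.76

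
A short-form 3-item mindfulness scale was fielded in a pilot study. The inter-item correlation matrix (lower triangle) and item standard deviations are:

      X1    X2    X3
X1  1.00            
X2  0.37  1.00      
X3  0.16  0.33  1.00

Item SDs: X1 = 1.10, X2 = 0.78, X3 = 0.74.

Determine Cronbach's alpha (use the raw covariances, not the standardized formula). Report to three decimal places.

Cronbach's alpha = 0.526

Σσ²ᵢ = 1.10² + 0.78² + 0.74² = 2.3660
Covariances σ_ij = r_ij · s_i · s_j:
  σ(X1,X2) = 0.37 × 1.10 × 0.78 = 0.3175
  σ(X1,X3) = 0.16 × 1.10 × 0.74 = 0.1302
  σ(X2,X3) = 0.33 × 0.78 × 0.74 = 0.1905
σ²_T = Σσ²ᵢ + 2·Σσ_ij = 2.3660 + 2 × 0.6382 = 3.6424
α = (3/2)·(1 − 2.3660/3.6424) = 0.526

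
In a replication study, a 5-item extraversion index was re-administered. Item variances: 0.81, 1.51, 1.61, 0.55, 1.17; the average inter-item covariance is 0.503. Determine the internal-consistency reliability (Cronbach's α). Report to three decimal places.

Cronbach's α = 0.800

ΣVar(i) = 0.81 + 1.51 + 1.61 + 0.55 + 1.17 = 5.65
Sum of the 10 distinct covariances = 10 × 0.503 = 5.030
total variance = ΣVar(i) + 2·Σcov = 5.65 + 2 × 5.030 = 15.710
α = (5/4)·(1 − 5.65/15.710) = 0.800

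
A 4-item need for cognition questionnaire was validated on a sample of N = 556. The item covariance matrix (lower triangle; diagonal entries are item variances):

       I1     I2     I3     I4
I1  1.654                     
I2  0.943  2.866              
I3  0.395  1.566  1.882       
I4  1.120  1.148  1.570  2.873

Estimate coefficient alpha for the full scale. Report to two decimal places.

α = 0.79

sum of item variances = 1.654 + 2.866 + 1.882 + 2.873 = 9.275
Sum of the distinct covariances = 6.742
Var(T) = 9.275 + 2 × 6.742 = 22.759
α = (k/(k−1))·(1 − sum of item variances/Var(T)) = (4/3)·(1 − 9.275/22.759) = 0.79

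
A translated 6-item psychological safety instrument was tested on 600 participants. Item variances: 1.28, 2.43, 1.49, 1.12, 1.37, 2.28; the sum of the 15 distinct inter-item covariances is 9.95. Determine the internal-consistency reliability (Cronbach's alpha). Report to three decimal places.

α = 0.799

Σσᵢ² = 1.28 + 2.43 + 1.49 + 1.12 + 1.37 + 2.28 = 9.97
Sum of distinct covariances = 9.95
σ²_T = Σσᵢ² + 2·Σcov = 9.97 + 2 × 9.95 = 29.87
α = (6/5)·(1 − 9.97/29.87) = 0.799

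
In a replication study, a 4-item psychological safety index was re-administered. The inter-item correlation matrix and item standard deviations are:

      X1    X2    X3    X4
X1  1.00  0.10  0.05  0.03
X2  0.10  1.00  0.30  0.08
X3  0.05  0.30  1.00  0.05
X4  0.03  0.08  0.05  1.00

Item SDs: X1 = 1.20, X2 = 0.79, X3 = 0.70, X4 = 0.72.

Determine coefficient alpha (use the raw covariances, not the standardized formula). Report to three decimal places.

α = 0.275

Σσ²ᵢ = 1.20² + 0.79² + 0.70² + 0.72² = 3.0725
Covariances σ_ij = r_ij · s_i · s_j:
  σ(X1,X2) = 0.10 × 1.20 × 0.79 = 0.0948
  σ(X1,X3) = 0.05 × 1.20 × 0.70 = 0.0420
  σ(X1,X4) = 0.03 × 1.20 × 0.72 = 0.0259
  σ(X2,X3) = 0.30 × 0.79 × 0.70 = 0.1659
  σ(X2,X4) = 0.08 × 0.79 × 0.72 = 0.0455
  σ(X3,X4) = 0.05 × 0.70 × 0.72 = 0.0252
σ²_T = Σσ²ᵢ + 2·Σσ_ij = 3.0725 + 2 × 0.3993 = 3.8711
α = (4/3)·(1 − 3.0725/3.8711) = 0.275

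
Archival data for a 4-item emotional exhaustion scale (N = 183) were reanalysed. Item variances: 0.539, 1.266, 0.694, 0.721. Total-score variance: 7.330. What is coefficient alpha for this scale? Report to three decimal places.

sum of item variances = 0.539 + 1.266 + 0.694 + 0.721 = 3.220
α = (k/(k−1))·(1 − sum of item variances/σ²_T) = (4/3)·(1 − 3.220/7.330) = 0.748

coefficient alpha = 0.748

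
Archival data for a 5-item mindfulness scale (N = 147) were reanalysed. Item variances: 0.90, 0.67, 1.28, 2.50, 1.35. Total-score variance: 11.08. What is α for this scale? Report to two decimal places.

sum of item variances = 0.90 + 0.67 + 1.28 + 2.50 + 1.35 = 6.70
α = (k/(k−1))·(1 − sum of item variances/σ²_T) = (5/4)·(1 − 6.70/11.08) = 0.49

α = 0.49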